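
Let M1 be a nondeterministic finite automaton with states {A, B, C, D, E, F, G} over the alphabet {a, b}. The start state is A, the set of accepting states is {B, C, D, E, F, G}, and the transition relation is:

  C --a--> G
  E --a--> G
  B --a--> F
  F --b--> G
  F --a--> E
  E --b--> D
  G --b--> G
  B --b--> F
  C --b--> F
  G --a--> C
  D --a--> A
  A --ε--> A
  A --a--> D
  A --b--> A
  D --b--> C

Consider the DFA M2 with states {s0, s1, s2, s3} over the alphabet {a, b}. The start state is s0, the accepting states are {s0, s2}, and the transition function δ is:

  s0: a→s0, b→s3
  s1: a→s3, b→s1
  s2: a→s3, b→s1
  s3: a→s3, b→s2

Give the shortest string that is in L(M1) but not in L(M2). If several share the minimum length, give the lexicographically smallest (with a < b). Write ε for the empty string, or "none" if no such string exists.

The string ab is accepted by M1 but not by M2.
No shorter string lies in the difference, and ab is the lexicographically first length-2 string in L(M1) \ L(M2).

ab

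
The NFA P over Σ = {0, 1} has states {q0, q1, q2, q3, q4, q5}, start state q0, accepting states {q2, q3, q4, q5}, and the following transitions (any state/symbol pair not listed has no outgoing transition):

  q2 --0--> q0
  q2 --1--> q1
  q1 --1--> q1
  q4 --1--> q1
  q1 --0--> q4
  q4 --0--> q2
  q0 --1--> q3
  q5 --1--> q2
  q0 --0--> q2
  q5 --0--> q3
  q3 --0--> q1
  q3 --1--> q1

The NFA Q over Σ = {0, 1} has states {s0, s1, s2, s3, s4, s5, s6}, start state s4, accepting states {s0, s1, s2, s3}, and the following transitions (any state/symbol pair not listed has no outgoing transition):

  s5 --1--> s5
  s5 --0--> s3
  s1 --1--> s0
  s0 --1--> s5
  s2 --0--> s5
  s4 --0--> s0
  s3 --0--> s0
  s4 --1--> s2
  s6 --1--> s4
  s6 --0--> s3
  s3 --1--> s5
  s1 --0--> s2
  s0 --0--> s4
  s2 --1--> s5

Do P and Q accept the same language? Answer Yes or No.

Exploring the product automaton P × Q from the start pair (q0, s4), following both machines on each input symbol, reaches 5 state pairs: (q0, s4), (q2, s0), (q3, s2), (q1, s5), (q4, s3).
P accepts in {q2, q3, q4, q5} and Q accepts in {s0, s1, s2, s3}. In every reachable pair the two components are either both accepting — (q2, s0), (q3, s2), (q4, s3) — or both non-accepting, so no string is accepted by exactly one of the machines: L(P) \ L(Q) and L(Q) \ L(P) are both empty.
Hence every string is accepted by P iff it is accepted by Q, and the two languages coincide.

Yes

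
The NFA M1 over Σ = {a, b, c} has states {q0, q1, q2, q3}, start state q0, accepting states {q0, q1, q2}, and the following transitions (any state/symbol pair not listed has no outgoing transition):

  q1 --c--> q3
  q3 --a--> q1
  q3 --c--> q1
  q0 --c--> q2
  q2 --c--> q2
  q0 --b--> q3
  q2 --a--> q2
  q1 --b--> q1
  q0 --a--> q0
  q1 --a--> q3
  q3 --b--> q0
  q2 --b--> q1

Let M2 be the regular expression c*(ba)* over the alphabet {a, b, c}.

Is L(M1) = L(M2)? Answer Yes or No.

No

The string a is accepted by M1 but rejected by M2.
So L(M1) ≠ L(M2).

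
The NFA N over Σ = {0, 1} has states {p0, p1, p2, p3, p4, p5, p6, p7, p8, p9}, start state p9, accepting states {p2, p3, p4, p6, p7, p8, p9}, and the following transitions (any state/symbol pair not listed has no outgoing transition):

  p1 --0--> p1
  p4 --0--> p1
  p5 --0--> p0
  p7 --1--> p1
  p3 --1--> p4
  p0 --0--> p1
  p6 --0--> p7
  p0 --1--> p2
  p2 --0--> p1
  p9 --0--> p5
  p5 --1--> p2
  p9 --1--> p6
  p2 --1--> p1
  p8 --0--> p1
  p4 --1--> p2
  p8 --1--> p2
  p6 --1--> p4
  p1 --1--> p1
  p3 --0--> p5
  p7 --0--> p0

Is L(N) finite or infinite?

finite

The useful states (reachable from p9 and able to reach an accepting state) are {p0, p2, p4, p5, p6, p7, p9}.
Restricted to these states the transition graph has no cycle, so every accepting path has bounded length and L is finite.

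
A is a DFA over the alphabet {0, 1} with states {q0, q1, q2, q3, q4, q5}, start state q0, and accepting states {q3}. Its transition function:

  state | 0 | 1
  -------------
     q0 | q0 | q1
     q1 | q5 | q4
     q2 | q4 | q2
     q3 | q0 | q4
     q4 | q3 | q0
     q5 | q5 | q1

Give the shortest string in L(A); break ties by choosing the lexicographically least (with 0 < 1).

A breadth-first search from q0 reaches an accepting state first via the path q0 → q1 → q4 → q3 on input 110.
No string of length < 3 is accepted (BFS exhausts all shorter strings without reaching an accepting state), and 110 is the lexicographically least accepting string of length 3.

110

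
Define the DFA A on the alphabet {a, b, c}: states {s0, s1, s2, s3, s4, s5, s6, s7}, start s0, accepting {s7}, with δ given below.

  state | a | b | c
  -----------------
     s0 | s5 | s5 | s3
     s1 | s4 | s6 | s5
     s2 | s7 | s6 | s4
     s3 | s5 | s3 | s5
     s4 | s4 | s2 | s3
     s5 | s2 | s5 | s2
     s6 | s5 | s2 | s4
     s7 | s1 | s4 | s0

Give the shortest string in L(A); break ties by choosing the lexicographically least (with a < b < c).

aaa

A breadth-first search from s0 reaches an accepting state first via the path s0 → s5 → s2 → s7 on input aaa.
No string of length < 3 is accepted (BFS exhausts all shorter strings without reaching an accepting state), and aaa is the lexicographically least accepting string of length 3.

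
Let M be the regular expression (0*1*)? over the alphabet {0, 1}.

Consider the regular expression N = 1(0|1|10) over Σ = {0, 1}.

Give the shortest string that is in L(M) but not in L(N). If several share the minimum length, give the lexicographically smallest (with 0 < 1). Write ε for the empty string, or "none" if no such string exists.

The empty string ε is accepted by M but not by N.
Since ε is the unique shortest string, it is the required witness.

ε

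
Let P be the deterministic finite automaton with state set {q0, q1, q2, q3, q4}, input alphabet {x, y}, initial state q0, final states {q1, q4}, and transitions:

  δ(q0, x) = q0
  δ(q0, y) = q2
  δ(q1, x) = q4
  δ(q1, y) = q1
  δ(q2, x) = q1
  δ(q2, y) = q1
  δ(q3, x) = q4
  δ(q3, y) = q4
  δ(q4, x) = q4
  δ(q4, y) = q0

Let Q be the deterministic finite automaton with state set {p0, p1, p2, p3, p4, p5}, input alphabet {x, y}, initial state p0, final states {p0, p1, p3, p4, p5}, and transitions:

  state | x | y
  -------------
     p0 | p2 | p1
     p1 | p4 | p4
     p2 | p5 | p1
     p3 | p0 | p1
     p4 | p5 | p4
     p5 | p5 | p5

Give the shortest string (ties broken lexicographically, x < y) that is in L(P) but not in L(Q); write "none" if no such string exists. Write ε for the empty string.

none

Exploring the product automaton P × Q from the start pair (q0, p0), following both machines on each input symbol, reaches 8 state pairs: (q0, p0), (q0, p2), (q2, p1), (q0, p5), (q1, p4), (q2, p5), (q4, p5), (q1, p5).
P accepts in {q1, q4} and Q accepts in {p0, p1, p3, p4, p5}. The reachable pairs whose P-component is accepting are (q1, p4), (q4, p5), (q1, p5); in each of them the Q-component is accepting too, so the product for L(P) \ L(Q) (P-component accepting, Q-component rejecting) has no reachable accepting pair and the difference is empty.
So every string accepted by P is also accepted by Q: L(P) \ L(Q) = ∅ and there is no such string.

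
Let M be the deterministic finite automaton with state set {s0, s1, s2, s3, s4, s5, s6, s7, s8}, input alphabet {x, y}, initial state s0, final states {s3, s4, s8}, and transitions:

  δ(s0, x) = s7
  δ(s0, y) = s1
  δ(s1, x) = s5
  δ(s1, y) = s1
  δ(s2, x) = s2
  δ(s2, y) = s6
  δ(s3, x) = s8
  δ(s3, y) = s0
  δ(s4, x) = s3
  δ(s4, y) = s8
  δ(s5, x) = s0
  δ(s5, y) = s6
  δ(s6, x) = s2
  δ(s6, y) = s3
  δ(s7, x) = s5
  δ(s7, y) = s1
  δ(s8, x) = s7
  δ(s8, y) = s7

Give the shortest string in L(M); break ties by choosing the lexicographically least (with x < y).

A breadth-first search from s0 reaches an accepting state first via the path s0 → s7 → s5 → s6 → s3 on input xxyy.
No string of length < 4 is accepted (BFS exhausts all shorter strings without reaching an accepting state), and xxyy is the lexicographically least accepting string of length 4.

xxyy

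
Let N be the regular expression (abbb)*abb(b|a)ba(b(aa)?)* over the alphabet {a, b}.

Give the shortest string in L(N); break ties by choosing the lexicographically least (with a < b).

abbaba

By inspection of the expression, no string of length less than 6 matches, and abbaba is the lexicographically first match of length 6.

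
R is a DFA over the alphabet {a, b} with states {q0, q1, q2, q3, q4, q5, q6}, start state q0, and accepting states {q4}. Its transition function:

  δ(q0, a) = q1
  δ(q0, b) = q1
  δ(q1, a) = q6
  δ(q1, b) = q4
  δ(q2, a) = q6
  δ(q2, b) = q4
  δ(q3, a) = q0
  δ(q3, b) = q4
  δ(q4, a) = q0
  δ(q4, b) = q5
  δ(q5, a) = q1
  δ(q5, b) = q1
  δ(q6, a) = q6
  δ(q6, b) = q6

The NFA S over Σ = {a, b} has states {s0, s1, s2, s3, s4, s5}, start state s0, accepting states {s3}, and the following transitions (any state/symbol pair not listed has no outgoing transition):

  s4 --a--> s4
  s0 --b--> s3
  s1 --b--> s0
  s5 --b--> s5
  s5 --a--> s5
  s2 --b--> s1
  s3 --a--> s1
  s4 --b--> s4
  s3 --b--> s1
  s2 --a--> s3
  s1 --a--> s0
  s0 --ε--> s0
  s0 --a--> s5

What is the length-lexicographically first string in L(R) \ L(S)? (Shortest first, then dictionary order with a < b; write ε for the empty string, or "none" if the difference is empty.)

ab

The string ab is accepted by R but not by S.
No shorter string lies in the difference, and ab is the lexicographically first length-2 string in L(R) \ L(S).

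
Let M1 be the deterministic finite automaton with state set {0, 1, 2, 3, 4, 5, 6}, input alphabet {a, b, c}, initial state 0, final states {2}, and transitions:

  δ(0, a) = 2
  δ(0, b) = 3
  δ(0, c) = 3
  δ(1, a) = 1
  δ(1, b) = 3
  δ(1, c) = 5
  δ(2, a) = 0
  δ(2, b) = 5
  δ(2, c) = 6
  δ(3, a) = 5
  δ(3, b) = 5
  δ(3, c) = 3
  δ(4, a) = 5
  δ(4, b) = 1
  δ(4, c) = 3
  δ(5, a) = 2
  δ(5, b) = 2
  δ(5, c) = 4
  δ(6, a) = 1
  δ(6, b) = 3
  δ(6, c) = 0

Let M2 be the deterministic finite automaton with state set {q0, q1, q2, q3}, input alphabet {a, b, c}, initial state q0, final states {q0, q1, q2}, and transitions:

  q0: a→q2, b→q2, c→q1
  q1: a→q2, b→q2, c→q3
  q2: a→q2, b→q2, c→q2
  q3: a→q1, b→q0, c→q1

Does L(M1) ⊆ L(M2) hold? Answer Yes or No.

Yes

Exploring the product automaton M1 × M2 from the start pair (0, q0), following both machines on each input symbol, reaches 15 state pairs: (0, q0), (2, q2), (3, q2), (3, q1), (0, q2), (5, q2), (6, q2), (3, q3), (4, q2), (1, q2), (5, q1), (5, q0), (4, q3), (4, q1), (1, q0).
M1 accepts in {2} and M2 accepts in {q0, q1, q2}. The reachable pairs whose M1-component is accepting are (2, q2); in each of them the M2-component is accepting too, so the product for L(M1) \ L(M2) (M1-component accepting, M2-component rejecting) has no reachable accepting pair and the difference is empty.
Hence every string in L(M1) is also in L(M2).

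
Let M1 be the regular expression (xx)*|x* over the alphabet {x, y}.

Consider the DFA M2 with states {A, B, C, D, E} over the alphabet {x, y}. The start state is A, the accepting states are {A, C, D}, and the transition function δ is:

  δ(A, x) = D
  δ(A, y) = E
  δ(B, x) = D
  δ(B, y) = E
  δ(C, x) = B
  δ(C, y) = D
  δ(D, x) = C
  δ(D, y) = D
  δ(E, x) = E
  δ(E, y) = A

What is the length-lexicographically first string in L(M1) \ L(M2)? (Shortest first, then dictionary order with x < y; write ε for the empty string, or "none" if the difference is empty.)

The string xxx is accepted by M1 but not by M2.
No shorter string lies in the difference, and xxx is the lexicographically first length-3 string in L(M1) \ L(M2).

xxx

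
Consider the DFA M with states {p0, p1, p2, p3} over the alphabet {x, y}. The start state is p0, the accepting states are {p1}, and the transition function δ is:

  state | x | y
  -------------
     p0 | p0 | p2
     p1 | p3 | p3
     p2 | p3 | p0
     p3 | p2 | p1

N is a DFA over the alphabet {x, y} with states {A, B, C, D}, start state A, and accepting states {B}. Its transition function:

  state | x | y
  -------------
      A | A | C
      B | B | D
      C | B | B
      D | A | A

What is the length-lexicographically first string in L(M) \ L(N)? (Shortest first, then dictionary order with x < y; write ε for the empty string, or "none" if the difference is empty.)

yxy

The string yxy is accepted by M but not by N.
No shorter string lies in the difference, and yxy is the lexicographically first length-3 string in L(M) \ L(N).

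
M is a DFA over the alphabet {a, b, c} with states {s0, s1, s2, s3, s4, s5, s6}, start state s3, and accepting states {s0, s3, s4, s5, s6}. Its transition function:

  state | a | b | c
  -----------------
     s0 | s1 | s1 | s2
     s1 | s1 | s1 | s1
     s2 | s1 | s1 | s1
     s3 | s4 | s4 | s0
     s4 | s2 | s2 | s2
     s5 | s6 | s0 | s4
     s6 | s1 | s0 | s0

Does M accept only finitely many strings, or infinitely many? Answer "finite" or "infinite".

The useful states (reachable from s3 and able to reach an accepting state) are {s0, s3, s4}.
Restricted to these states the transition graph has no cycle, so every accepting path has bounded length and L is finite.

finite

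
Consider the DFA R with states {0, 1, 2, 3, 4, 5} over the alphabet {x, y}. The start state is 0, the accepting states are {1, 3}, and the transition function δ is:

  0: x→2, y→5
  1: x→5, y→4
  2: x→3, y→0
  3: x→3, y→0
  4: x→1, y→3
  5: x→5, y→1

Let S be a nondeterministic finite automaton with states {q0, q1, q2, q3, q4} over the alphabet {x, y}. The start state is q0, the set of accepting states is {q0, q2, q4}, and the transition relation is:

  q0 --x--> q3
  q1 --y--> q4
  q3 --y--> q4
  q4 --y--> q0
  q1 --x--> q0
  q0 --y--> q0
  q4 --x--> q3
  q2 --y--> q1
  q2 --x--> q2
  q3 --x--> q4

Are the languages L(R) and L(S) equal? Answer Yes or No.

The string xxx is accepted by R but rejected by S.
So L(R) ≠ L(S).

No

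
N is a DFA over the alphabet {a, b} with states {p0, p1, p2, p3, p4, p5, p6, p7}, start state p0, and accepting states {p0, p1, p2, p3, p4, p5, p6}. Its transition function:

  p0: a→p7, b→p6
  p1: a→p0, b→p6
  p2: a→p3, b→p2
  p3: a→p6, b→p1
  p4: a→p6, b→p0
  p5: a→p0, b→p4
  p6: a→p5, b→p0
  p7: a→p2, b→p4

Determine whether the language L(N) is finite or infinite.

infinite

State p0 is reachable from the start and can reach an accepting state, and it lies on the cycle p0 → p6 → p0.
Traversing that cycle any number of times yields accepted strings of unbounded length, so the language is infinite.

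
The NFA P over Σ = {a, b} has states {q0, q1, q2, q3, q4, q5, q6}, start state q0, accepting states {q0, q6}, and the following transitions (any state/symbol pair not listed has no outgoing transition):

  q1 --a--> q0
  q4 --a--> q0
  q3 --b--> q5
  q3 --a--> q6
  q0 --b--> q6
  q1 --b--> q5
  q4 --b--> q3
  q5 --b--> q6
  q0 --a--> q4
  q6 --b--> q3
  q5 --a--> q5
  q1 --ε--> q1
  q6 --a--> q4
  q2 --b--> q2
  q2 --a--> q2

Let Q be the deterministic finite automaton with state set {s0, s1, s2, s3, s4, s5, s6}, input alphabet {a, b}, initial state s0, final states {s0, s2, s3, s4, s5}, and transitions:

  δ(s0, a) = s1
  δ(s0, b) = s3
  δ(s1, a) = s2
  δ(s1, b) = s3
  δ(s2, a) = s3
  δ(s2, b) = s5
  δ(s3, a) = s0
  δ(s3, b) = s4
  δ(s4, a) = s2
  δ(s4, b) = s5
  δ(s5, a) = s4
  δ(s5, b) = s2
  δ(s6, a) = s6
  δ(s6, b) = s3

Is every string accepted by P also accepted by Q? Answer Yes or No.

The string baa is in L(P) but not in L(Q).
So L(P) ⊄ L(Q).

No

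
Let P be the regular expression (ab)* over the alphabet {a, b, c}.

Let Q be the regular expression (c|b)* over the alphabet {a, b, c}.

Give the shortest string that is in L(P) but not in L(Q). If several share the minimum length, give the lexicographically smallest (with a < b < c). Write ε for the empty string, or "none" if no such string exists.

ab

The string ab is accepted by P but not by Q.
No shorter string lies in the difference, and ab is the lexicographically first length-2 string in L(P) \ L(Q).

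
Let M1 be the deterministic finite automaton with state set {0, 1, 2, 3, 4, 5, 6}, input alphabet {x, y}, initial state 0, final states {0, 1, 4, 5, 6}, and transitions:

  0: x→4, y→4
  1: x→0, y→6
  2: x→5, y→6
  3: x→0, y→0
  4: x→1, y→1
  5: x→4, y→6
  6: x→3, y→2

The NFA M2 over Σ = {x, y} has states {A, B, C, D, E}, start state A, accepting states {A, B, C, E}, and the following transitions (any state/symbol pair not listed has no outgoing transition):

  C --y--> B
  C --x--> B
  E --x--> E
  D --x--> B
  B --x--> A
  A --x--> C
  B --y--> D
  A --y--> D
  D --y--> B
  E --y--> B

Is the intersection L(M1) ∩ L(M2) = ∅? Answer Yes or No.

No

The empty string ε is accepted by both M1 and M2.
Hence L(M1) ∩ L(M2) ≠ ∅.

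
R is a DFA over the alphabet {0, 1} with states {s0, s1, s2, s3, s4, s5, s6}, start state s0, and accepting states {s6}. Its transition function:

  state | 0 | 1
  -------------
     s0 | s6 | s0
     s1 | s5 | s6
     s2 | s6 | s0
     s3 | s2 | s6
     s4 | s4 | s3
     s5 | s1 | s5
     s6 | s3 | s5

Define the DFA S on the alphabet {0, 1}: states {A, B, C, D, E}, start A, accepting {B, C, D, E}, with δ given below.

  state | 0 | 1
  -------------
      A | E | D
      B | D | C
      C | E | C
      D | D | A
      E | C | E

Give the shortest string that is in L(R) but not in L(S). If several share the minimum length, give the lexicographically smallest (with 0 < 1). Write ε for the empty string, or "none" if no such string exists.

The string 1001 is accepted by R but not by S.
No shorter string lies in the difference, and 1001 is the lexicographically first length-4 string in L(R) \ L(S).

1001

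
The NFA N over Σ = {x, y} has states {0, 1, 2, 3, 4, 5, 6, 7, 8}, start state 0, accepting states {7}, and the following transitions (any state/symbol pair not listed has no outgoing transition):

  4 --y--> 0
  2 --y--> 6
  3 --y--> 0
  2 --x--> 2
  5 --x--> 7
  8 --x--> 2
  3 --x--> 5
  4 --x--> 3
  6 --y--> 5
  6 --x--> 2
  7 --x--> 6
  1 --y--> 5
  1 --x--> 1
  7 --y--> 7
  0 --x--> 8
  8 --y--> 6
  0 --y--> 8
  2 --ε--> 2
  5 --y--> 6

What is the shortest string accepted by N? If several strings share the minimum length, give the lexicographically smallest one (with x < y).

xyyx

A breadth-first search from 0 reaches an accepting state first via the path 0 → 8 → 6 → 5 → 7 on input xyyx.
No string of length < 4 is accepted (BFS exhausts all shorter strings without reaching an accepting state), and xyyx is the lexicographically least accepting string of length 4.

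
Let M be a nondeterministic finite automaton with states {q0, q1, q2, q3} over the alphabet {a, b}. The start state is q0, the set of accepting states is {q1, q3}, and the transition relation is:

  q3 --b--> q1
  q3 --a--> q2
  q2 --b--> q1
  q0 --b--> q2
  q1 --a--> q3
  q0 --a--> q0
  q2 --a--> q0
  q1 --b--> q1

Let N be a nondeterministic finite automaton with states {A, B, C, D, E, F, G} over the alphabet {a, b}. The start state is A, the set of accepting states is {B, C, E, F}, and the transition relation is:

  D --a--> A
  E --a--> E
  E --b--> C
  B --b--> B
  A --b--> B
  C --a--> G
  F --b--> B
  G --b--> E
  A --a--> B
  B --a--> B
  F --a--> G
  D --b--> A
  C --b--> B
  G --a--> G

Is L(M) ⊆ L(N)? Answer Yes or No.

Exploring the product automaton M × N from the start pair (q0, A), following both machines on each input symbol, reaches 5 state pairs: (q0, A), (q0, B), (q2, B), (q1, B), (q3, B).
M accepts in {q1, q3} and N accepts in {B, C, E, F}. The reachable pairs whose M-component is accepting are (q1, B), (q3, B); in each of them the N-component is accepting too, so the product for L(M) \ L(N) (M-component accepting, N-component rejecting) has no reachable accepting pair and the difference is empty.
Hence every string in L(M) is also in L(N).

Yes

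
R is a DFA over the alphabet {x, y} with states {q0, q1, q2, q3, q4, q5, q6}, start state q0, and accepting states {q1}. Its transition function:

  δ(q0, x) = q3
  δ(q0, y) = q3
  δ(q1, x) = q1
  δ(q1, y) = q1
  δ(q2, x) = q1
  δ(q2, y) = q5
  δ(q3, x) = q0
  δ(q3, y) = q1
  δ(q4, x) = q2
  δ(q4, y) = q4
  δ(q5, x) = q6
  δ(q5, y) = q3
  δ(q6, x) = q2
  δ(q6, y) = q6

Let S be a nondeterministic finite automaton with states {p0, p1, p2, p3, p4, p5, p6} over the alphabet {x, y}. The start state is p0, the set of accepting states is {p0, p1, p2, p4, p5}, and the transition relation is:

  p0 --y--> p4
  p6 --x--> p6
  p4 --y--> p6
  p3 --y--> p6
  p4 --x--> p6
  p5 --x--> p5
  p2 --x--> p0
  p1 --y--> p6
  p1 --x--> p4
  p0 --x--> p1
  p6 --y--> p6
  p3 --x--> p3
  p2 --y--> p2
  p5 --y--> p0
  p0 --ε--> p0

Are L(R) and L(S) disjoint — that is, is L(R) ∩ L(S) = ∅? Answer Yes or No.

Exploring the product automaton R × S from the start pair (q0, p0), following both machines on each input symbol, reaches 7 state pairs: (q0, p0), (q3, p1), (q3, p4), (q0, p4), (q1, p6), (q0, p6), (q3, p6).
R accepts in {q1} and S accepts in {p0, p1, p2, p4, p5}; no reachable pair has both components accepting, so no string drives both machines to acceptance simultaneously and L(R) ∩ L(S) = ∅.
So no string is accepted by both, and the intersection is empty.

Yes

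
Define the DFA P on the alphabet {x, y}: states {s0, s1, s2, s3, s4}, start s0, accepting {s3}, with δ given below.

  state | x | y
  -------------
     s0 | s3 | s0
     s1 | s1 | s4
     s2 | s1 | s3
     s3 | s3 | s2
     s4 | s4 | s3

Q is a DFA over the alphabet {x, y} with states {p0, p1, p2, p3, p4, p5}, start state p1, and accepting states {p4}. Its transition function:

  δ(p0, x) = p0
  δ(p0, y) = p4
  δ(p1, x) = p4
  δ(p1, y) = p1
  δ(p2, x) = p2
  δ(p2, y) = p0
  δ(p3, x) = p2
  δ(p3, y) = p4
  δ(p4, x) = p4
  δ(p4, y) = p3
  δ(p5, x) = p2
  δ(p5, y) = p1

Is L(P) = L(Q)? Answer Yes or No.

Exploring the product automaton P × Q from the start pair (s0, p1), following both machines on each input symbol, reaches 5 state pairs: (s0, p1), (s3, p4), (s2, p3), (s1, p2), (s4, p0).
P accepts in {s3} and Q accepts in {p4}. In every reachable pair the two components are either both accepting — (s3, p4) — or both non-accepting, so no string is accepted by exactly one of the machines: L(P) \ L(Q) and L(Q) \ L(P) are both empty.
Hence every string is accepted by P iff it is accepted by Q, and the two languages coincide.

Yes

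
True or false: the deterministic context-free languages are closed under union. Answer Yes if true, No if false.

{aⁿbⁿ : n≥0} and {aⁿb²ⁿ : n≥0} are each accepted by a deterministic PDA (push the a's; pop one per b, respectively one per two b's), but their union U is not. Suppose a DPDA M accepted U. Being deterministic, M has a single run on aⁿb²ⁿ, and since aⁿbⁿ ∈ U that run passes through an accepting configuration right after consuming the prefix aⁿbⁿ and then goes on to accept again after n more b's. Build an ordinary (nondeterministic) PDA M′ that simulates M on a's and b's and, at any moment when M is in an accepting state, may switch to a second mode in which it reads only c's, feeding each c to M as a b; M′ accepts when M does. Then M′ accepts aⁱbʲcᵏ (k≥1) exactly when both aⁱbʲ ∈ U and aⁱbʲ⁺ᵏ ∈ U, and checking the four cases (i=j or j=2i, combined with j+k=i or j+k=2i) leaves only i=j=k: so L(M′) ∩ a*b*c⁺ = {aⁿbⁿcⁿ : n≥1} would be context-free, which it is not (pumping lemma) — contradiction. (The union is an unambiguous CFL; it is determinism, not unambiguity, that fails.)

No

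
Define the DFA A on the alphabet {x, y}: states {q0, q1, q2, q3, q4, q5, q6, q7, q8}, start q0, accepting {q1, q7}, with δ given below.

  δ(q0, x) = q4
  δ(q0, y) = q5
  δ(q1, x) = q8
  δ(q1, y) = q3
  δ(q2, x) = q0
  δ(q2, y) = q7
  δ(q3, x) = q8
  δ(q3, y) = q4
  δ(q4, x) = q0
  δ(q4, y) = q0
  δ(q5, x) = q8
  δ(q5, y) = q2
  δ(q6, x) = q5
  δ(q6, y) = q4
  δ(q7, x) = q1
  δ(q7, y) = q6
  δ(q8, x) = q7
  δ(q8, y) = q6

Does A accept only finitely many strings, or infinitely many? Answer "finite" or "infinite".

infinite

State q0 is reachable from the start and can reach an accepting state, and it lies on the cycle q0 → q4 → q0.
Traversing that cycle any number of times yields accepted strings of unbounded length, so the language is infinite.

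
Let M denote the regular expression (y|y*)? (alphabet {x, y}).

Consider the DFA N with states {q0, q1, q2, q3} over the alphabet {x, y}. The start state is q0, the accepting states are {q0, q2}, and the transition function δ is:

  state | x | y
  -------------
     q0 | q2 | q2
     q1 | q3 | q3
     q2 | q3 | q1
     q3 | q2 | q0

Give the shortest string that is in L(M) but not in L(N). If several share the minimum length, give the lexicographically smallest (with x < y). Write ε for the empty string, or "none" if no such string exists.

yy

The string yy is accepted by M but not by N.
No shorter string lies in the difference, and yy is the lexicographically first length-2 string in L(M) \ L(N).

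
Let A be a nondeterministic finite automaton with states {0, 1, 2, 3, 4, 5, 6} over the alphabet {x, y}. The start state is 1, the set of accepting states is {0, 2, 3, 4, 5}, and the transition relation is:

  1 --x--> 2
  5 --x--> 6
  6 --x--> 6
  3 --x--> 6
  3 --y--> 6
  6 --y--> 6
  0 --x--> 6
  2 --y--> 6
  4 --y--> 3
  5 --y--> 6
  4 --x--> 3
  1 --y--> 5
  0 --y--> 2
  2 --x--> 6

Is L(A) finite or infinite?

finite

The useful states (reachable from 1 and able to reach an accepting state) are {1, 2, 5}.
Restricted to these states the transition graph has no cycle, so every accepting path has bounded length and L is finite.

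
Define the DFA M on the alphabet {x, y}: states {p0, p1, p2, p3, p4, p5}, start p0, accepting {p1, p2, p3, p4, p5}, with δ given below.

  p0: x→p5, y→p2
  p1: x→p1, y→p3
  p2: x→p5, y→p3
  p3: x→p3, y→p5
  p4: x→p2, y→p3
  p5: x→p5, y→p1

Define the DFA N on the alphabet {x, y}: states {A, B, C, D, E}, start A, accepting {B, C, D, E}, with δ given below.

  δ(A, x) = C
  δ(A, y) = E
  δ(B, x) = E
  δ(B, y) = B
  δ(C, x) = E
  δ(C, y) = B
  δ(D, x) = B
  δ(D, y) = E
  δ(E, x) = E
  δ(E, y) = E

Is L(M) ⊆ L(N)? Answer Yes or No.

Exploring the product automaton M × N from the start pair (p0, A), following both machines on each input symbol, reaches 9 state pairs: (p0, A), (p5, C), (p2, E), (p5, E), (p1, B), (p3, E), (p1, E), (p3, B), (p5, B).
M accepts in {p1, p2, p3, p4, p5} and N accepts in {B, C, D, E}. The reachable pairs whose M-component is accepting are (p5, C), (p2, E), (p5, E), (p1, B), (p3, E), (p1, E), (p3, B), (p5, B); in each of them the N-component is accepting too, so the product for L(M) \ L(N) (M-component accepting, N-component rejecting) has no reachable accepting pair and the difference is empty.
Hence every string in L(M) is also in L(N).

Yes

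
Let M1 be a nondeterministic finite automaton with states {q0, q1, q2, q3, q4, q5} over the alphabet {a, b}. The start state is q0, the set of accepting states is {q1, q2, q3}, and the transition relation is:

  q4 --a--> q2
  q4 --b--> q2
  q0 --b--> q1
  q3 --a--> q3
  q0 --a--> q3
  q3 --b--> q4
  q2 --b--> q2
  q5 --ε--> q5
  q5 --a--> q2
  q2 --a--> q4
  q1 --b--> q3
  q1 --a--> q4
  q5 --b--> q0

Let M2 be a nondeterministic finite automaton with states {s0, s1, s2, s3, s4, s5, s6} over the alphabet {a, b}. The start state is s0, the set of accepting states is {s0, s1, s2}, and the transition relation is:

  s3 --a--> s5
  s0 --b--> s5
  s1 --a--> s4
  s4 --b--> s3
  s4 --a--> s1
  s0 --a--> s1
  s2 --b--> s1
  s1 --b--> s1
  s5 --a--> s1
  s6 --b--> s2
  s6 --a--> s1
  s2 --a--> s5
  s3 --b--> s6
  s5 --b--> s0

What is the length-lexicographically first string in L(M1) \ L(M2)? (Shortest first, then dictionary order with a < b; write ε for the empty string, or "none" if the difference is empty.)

b

The string b is accepted by M1 but not by M2.
No shorter string lies in the difference, and b is the lexicographically first length-1 string in L(M1) \ L(M2).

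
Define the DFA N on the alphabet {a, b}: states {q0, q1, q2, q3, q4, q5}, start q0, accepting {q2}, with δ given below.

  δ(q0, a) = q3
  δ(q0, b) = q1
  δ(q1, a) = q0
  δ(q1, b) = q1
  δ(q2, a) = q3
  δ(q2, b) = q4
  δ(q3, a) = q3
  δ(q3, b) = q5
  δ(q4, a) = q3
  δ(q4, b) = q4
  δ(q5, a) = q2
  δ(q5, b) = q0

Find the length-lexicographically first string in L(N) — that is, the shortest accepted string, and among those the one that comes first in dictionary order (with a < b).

aba

A breadth-first search from q0 reaches an accepting state first via the path q0 → q3 → q5 → q2 on input aba.
No string of length < 3 is accepted (BFS exhausts all shorter strings without reaching an accepting state), and aba is the lexicographically least accepting string of length 3.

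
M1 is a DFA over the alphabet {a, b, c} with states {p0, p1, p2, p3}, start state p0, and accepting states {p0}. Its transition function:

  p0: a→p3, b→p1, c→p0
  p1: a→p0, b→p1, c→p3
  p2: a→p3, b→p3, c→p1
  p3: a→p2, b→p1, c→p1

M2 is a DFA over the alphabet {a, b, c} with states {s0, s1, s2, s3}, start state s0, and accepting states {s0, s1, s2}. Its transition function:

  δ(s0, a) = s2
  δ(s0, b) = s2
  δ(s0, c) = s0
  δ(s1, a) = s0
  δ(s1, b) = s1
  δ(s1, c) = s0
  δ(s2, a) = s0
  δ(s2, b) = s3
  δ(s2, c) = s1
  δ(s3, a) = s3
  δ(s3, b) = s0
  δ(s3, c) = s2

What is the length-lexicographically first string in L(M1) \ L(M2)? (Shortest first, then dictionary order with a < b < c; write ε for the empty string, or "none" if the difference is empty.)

The string aba is accepted by M1 but not by M2.
No shorter string lies in the difference, and aba is the lexicographically first length-3 string in L(M1) \ L(M2).

aba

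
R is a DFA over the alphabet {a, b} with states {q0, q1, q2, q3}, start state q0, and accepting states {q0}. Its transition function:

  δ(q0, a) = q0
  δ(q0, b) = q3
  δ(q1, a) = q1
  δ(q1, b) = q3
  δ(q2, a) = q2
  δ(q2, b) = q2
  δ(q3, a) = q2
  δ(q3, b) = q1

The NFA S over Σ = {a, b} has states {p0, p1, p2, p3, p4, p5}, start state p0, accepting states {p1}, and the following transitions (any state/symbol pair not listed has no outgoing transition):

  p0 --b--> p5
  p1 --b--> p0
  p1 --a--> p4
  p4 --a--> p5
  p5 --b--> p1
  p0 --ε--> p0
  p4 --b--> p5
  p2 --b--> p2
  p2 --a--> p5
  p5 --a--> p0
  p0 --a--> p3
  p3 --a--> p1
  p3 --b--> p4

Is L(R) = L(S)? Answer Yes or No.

No

The empty string ε is accepted by R but rejected by S.
So L(R) ≠ L(S).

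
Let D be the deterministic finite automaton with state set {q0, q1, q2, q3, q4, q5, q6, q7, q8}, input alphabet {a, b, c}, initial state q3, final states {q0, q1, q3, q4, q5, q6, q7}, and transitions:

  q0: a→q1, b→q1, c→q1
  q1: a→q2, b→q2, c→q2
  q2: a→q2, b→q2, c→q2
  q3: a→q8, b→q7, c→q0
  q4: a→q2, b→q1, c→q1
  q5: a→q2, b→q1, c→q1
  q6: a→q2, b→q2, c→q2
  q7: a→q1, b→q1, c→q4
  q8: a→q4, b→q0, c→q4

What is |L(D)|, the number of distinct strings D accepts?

21

The useful subgraph on states {q0, q1, q3, q4, q7, q8} is acyclic, so L(D) is finite; the longest accepting path visits 4 useful states, giving maximum string length 3.
Counting accepting paths from q3 by length: 1 of length 0, 2 of length 1, 9 of length 2, 9 of length 3. Total 21.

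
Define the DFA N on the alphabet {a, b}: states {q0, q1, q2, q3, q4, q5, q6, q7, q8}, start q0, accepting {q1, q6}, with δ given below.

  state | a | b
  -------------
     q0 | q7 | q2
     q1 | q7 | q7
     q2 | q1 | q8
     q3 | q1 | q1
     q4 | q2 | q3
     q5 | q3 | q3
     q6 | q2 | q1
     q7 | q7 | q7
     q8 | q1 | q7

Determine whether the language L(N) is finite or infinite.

The useful states (reachable from q0 and able to reach an accepting state) are {q0, q1, q2, q8}.
Restricted to these states the transition graph has no cycle, so every accepting path has bounded length and L is finite.

finite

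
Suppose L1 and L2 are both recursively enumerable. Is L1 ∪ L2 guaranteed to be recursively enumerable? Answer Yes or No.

Yes

Simulate recognisers for L₁ and L₂ in parallel, alternating one step of each, and accept as soon as either accepts.
So the recursively enumerable languages are closed under union.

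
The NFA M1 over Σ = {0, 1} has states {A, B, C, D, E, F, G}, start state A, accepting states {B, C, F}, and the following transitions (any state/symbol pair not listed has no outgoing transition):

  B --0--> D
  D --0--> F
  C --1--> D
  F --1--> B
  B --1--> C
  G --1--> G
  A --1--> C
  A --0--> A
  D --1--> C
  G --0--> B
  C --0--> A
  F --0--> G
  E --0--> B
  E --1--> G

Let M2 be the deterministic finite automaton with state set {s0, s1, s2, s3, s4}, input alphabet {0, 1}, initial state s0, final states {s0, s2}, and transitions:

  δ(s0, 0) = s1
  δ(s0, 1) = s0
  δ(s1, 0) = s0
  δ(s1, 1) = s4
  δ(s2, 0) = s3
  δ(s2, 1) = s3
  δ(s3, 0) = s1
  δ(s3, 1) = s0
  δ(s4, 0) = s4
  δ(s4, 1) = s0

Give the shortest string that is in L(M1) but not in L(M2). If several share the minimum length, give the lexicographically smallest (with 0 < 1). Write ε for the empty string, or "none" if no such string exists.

The string 01 is accepted by M1 but not by M2.
No shorter string lies in the difference, and 01 is the lexicographically first length-2 string in L(M1) \ L(M2).

01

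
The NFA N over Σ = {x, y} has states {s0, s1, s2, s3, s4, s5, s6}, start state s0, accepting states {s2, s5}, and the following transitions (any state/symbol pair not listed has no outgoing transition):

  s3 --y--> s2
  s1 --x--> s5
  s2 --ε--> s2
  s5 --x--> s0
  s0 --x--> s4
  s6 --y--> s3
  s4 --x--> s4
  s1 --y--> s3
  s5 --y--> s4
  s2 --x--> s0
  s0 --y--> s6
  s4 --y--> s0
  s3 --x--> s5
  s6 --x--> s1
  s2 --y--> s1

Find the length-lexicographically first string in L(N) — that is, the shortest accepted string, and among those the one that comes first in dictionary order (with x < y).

yxx

A breadth-first search from s0 reaches an accepting state first via the path s0 → s6 → s1 → s5 on input yxx.
No string of length < 3 is accepted (BFS exhausts all shorter strings without reaching an accepting state), and yxx is the lexicographically least accepting string of length 3.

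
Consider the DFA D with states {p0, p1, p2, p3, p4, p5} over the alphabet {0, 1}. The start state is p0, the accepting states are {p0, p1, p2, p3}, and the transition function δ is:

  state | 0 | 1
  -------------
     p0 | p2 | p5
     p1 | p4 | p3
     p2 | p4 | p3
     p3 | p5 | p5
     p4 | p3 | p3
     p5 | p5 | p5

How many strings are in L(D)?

The useful subgraph on states {p0, p2, p3, p4} is acyclic, so L(D) is finite; the longest accepting path visits 4 useful states, giving maximum string length 3.
Counting accepting paths from p0 by length: 1 of length 0, 1 of length 1, 1 of length 2, 2 of length 3. Total 5.

5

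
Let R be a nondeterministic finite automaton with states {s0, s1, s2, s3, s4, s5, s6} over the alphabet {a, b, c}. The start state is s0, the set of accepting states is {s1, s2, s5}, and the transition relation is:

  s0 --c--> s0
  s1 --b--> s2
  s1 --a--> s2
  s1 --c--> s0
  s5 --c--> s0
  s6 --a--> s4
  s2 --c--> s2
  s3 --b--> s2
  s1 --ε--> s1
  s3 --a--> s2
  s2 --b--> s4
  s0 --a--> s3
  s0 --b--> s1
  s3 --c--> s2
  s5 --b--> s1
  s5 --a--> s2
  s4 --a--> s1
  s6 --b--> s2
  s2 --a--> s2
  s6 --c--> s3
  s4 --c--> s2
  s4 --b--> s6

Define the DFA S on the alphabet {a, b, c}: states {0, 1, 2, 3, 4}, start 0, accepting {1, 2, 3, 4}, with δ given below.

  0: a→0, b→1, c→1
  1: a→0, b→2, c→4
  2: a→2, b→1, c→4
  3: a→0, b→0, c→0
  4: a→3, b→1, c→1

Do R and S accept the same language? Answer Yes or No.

The string aa is accepted by R but rejected by S.
So L(R) ≠ L(S).

No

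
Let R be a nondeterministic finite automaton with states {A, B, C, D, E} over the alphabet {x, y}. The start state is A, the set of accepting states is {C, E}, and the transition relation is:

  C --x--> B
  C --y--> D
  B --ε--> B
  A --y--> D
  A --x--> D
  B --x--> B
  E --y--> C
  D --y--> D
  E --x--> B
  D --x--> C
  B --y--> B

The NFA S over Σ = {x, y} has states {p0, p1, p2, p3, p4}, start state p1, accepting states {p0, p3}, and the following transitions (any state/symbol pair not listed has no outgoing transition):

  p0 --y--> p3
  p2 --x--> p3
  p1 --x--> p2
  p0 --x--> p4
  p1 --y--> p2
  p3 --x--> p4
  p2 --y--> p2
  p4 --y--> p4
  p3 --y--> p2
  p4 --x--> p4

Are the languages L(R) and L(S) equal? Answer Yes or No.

Exploring the product automaton R × S from the start pair (A, p1), following both machines on each input symbol, reaches 4 state pairs: (A, p1), (D, p2), (C, p3), (B, p4).
R accepts in {C, E} and S accepts in {p0, p3}. In every reachable pair the two components are either both accepting — (C, p3) — or both non-accepting, so no string is accepted by exactly one of the machines: L(R) \ L(S) and L(S) \ L(R) are both empty.
Hence every string is accepted by R iff it is accepted by S, and the two languages coincide.

Yes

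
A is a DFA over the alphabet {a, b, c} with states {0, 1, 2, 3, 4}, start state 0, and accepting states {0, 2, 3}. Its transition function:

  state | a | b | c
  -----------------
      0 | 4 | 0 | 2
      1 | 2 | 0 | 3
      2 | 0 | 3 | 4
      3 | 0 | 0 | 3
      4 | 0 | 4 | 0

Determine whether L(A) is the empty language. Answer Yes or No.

No

The empty string ε is accepted: the run 0 ends in the accepting state 0.
Since at least one string is accepted, L(A) is not empty.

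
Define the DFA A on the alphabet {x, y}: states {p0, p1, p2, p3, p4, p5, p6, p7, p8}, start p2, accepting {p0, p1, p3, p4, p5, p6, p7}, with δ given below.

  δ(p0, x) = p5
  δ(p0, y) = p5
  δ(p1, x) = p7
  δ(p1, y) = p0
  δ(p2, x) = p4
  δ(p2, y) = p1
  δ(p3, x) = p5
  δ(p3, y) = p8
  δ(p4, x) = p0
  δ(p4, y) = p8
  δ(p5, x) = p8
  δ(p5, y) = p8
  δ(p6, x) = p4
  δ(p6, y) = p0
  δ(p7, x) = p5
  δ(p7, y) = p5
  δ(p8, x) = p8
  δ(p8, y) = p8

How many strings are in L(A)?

The useful subgraph on states {p0, p1, p2, p4, p5, p7} is acyclic, so L(A) is finite; the longest accepting path visits 4 useful states, giving maximum string length 3.
Counting accepting paths from p2 by length: 2 of length 1, 3 of length 2, 6 of length 3. Total 11.

11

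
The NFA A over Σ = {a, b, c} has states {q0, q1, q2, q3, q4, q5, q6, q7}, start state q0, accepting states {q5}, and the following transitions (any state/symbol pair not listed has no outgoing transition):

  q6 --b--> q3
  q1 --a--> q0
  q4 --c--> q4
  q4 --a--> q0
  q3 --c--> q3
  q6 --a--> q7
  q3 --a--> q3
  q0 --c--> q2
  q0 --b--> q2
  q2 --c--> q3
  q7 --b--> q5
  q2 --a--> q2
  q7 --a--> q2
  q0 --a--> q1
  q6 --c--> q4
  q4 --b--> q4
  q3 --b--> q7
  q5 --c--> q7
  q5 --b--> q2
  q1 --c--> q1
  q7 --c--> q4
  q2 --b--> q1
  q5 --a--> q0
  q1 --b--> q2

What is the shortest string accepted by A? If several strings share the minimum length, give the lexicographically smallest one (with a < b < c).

bcbb

A breadth-first search from q0 reaches an accepting state first via the path q0 → q2 → q3 → q7 → q5 on input bcbb.
No string of length < 4 is accepted (BFS exhausts all shorter strings without reaching an accepting state), and bcbb is the lexicographically least accepting string of length 4.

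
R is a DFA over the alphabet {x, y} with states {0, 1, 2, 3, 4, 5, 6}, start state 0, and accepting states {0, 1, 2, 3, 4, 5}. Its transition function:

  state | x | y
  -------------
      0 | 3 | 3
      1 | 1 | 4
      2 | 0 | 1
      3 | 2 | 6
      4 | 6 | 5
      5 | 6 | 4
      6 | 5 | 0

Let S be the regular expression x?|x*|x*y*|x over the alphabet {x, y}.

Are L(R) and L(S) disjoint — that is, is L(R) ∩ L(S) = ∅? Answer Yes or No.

No

The empty string ε is accepted by both R and S.
Hence L(R) ∩ L(S) ≠ ∅.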